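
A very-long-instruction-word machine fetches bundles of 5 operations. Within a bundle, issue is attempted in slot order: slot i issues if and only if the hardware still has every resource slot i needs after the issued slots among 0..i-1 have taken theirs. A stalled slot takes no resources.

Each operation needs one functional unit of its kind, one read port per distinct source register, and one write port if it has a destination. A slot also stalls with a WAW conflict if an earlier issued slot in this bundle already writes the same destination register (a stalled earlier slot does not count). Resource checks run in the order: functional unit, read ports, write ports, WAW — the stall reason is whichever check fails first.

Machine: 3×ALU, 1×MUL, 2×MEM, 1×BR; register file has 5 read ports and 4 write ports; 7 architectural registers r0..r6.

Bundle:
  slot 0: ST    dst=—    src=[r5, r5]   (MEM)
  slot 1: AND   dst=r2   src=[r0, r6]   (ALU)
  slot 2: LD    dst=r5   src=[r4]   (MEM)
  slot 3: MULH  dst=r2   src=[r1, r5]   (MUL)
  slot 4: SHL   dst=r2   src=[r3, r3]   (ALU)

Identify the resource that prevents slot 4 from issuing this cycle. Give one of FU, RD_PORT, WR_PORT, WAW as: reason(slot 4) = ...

reason(slot 4) = WAW

[0] MEM needs rd=1 wr=0: ok; after: ALU=3 MUL=1 MEM=1 BR=1, R=4, W=4
[1] ALU needs rd=2 wr=1: ok; after: ALU=2 MUL=1 MEM=1 BR=1, R=2, W=3
[2] MEM needs rd=1 wr=1: ok; after: ALU=2 MUL=1 MEM=0 BR=1, R=1, W=2
[3] MUL needs rd=2 wr=1: RD_PORT; after: ALU=2 MUL=1 MEM=0 BR=1, R=1, W=2
[4] ALU needs rd=1 wr=1: WAW; after: ALU=2 MUL=1 MEM=0 BR=1, R=1, W=2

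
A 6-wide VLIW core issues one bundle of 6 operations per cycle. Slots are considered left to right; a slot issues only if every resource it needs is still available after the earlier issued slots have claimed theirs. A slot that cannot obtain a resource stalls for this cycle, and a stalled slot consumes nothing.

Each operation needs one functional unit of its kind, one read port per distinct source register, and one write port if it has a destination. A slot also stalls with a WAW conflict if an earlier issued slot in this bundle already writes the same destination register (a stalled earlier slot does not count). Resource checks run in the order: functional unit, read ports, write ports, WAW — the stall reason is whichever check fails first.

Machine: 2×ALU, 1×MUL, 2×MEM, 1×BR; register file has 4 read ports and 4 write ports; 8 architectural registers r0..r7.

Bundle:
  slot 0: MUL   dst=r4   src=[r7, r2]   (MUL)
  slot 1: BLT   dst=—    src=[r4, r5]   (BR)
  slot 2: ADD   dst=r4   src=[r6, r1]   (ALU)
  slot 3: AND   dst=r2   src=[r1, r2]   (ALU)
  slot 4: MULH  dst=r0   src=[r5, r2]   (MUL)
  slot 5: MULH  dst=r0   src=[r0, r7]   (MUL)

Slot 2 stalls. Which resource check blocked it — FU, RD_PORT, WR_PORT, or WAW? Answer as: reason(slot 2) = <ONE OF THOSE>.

(0) want 1×MUL +2rd +1wr — yes → AL2|MU0|ME2|BR1|rd2|wr3
(1) want 1×BR +2rd +0wr — yes → AL2|MU0|ME2|BR0|rd0|wr3
(2) want 1×ALU +2rd +1wr — RD_PORT → AL2|MU0|ME2|BR0|rd0|wr3
(3) want 1×ALU +2rd +1wr — RD_PORT → AL2|MU0|ME2|BR0|rd0|wr3
(4) want 1×MUL +2rd +1wr — FU → AL2|MU0|ME2|BR0|rd0|wr3
(5) want 1×MUL +2rd +1wr — FU → AL2|MU0|ME2|BR0|rd0|wr3

reason(slot 2) = RD_PORT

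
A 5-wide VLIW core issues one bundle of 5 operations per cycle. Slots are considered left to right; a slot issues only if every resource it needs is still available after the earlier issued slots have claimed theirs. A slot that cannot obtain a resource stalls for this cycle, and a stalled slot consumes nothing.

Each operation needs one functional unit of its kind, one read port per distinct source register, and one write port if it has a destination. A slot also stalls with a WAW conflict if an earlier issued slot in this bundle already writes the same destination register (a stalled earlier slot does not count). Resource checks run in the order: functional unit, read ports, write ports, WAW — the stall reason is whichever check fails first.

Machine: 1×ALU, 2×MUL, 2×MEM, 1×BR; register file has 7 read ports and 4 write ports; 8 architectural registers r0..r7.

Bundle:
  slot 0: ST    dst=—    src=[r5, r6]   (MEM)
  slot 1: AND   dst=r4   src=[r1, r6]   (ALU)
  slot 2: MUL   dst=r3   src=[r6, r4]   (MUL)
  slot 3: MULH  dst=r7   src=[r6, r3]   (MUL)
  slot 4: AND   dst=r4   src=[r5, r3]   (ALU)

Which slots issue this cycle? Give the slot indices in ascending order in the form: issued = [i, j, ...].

[0] MEM needs rd=2 wr=0: ok; after: ALU=1 MUL=2 MEM=1 BR=1, R=5, W=4
[1] ALU needs rd=2 wr=1: ok; after: ALU=0 MUL=2 MEM=1 BR=1, R=3, W=3
[2] MUL needs rd=2 wr=1: ok; after: ALU=0 MUL=1 MEM=1 BR=1, R=1, W=2
[3] MUL needs rd=2 wr=1: RD_PORT; after: ALU=0 MUL=1 MEM=1 BR=1, R=1, W=2
[4] ALU needs rd=2 wr=1: FU; after: ALU=0 MUL=1 MEM=1 BR=1, R=1, W=2

issued = [0, 1, 2]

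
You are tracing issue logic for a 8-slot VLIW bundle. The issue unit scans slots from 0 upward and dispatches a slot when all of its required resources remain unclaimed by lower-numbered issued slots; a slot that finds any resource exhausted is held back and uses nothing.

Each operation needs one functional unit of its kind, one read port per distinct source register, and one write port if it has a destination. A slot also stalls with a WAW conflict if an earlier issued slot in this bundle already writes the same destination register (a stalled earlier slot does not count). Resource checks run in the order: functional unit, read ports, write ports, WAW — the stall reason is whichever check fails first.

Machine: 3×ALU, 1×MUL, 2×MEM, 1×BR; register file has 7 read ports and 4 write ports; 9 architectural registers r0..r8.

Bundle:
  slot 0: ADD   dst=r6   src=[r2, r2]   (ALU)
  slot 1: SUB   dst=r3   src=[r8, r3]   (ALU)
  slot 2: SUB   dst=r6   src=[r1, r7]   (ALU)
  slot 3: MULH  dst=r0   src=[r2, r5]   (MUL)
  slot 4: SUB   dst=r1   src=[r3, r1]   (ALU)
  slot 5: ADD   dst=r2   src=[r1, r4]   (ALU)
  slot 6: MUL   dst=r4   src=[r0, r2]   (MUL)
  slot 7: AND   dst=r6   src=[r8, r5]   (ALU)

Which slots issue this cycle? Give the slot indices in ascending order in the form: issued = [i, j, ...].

issued = [0, 1, 3, 4]

(0) want 1×ALU +1rd +1wr — yes → AL2|MU1|ME2|BR1|rd6|wr3
(1) want 1×ALU +2rd +1wr — yes → AL1|MU1|ME2|BR1|rd4|wr2
(2) want 1×ALU +2rd +1wr — WAW → AL1|MU1|ME2|BR1|rd4|wr2
(3) want 1×MUL +2rd +1wr — yes → AL1|MU0|ME2|BR1|rd2|wr1
(4) want 1×ALU +2rd +1wr — yes → AL0|MU0|ME2|BR1|rd0|wr0
(5) want 1×ALU +2rd +1wr — FU → AL0|MU0|ME2|BR1|rd0|wr0
(6) want 1×MUL +2rd +1wr — FU → AL0|MU0|ME2|BR1|rd0|wr0
(7) want 1×ALU +2rd +1wr — FU → AL0|MU0|ME2|BR1|rd0|wr0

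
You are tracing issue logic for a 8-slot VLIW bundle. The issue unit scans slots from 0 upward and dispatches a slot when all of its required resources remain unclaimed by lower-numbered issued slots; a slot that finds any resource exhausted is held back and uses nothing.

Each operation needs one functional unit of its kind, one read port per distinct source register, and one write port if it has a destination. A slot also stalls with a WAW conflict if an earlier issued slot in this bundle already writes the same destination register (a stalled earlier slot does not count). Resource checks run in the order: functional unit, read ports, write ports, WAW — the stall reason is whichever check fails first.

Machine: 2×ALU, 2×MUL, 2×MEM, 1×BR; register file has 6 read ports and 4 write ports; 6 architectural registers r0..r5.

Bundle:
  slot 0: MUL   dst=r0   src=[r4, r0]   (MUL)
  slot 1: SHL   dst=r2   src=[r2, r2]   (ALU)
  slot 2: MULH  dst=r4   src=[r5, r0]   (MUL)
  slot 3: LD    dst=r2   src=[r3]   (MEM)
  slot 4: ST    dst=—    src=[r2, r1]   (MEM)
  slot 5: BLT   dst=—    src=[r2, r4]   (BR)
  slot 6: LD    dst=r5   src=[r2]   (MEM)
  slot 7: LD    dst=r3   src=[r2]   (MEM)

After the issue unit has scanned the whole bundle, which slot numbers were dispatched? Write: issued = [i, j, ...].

issued = [0, 1, 2, 6]

  0. MUL→r0 ⇒ go  {2A/1Mu/2Ld/1B | 4r 3w}
  1. ALU→r2 ⇒ go  {1A/1Mu/2Ld/1B | 3r 2w}
  2. MUL→r4 ⇒ go  {1A/0Mu/2Ld/1B | 1r 1w}
  3. MEM→r2 ⇒ no(WAW)  {1A/0Mu/2Ld/1B | 1r 1w}
  4. MEM ⇒ no(RD_PORT)  {1A/0Mu/2Ld/1B | 1r 1w}
  5. BR ⇒ no(RD_PORT)  {1A/0Mu/2Ld/1B | 1r 1w}
  6. MEM→r5 ⇒ go  {1A/0Mu/1Ld/1B | 0r 0w}
  7. MEM→r3 ⇒ no(RD_PORT)  {1A/0Mu/1Ld/1B | 0r 0w}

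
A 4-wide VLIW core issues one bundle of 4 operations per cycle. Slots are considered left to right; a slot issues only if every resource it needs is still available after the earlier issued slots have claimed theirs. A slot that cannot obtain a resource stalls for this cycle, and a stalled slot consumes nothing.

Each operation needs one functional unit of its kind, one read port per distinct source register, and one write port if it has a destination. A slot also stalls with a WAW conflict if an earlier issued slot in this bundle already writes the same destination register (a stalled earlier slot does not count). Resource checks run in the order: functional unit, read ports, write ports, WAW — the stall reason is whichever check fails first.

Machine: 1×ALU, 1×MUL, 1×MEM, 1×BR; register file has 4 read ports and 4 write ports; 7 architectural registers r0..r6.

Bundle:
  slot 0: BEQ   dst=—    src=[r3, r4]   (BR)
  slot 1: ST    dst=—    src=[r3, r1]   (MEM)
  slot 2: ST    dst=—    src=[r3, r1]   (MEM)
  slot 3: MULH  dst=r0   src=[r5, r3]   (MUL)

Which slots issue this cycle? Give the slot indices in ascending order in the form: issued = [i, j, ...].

  0. BR ⇒ go  {1A/1Mu/1Ld/0B | 2r 4w}
  1. MEM ⇒ go  {1A/1Mu/0Ld/0B | 0r 4w}
  2. MEM ⇒ no(FU)  {1A/1Mu/0Ld/0B | 0r 4w}
  3. MUL→r0 ⇒ no(RD_PORT)  {1A/1Mu/0Ld/0B | 0r 4w}

issued = [0, 1]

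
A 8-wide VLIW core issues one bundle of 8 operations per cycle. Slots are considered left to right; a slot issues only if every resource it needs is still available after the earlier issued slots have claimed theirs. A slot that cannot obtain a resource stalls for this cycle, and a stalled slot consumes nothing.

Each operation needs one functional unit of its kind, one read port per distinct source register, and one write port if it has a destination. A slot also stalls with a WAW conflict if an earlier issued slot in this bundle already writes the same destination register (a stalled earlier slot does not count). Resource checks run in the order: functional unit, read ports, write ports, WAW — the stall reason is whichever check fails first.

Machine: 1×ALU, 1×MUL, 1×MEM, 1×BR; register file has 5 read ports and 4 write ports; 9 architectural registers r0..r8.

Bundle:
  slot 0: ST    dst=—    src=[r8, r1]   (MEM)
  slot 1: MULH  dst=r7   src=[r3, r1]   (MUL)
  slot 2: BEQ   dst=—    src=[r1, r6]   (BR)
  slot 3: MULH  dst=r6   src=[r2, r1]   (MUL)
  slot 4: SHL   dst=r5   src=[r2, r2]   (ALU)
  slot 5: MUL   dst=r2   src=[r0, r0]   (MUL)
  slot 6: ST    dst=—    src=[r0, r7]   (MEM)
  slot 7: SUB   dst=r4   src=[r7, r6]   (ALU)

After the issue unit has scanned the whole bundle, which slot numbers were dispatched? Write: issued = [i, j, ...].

(0) want 1×MEM +2rd +0wr — yes → AL1|MU1|ME0|BR1|rd3|wr4
(1) want 1×MUL +2rd +1wr — yes → AL1|MU0|ME0|BR1|rd1|wr3
(2) want 1×BR +2rd +0wr — RD_PORT → AL1|MU0|ME0|BR1|rd1|wr3
(3) want 1×MUL +2rd +1wr — FU → AL1|MU0|ME0|BR1|rd1|wr3
(4) want 1×ALU +1rd +1wr — yes → AL0|MU0|ME0|BR1|rd0|wr2
(5) want 1×MUL +1rd +1wr — FU → AL0|MU0|ME0|BR1|rd0|wr2
(6) want 1×MEM +2rd +0wr — FU → AL0|MU0|ME0|BR1|rd0|wr2
(7) want 1×ALU +2rd +1wr — FU → AL0|MU0|ME0|BR1|rd0|wr2

issued = [0, 1, 4]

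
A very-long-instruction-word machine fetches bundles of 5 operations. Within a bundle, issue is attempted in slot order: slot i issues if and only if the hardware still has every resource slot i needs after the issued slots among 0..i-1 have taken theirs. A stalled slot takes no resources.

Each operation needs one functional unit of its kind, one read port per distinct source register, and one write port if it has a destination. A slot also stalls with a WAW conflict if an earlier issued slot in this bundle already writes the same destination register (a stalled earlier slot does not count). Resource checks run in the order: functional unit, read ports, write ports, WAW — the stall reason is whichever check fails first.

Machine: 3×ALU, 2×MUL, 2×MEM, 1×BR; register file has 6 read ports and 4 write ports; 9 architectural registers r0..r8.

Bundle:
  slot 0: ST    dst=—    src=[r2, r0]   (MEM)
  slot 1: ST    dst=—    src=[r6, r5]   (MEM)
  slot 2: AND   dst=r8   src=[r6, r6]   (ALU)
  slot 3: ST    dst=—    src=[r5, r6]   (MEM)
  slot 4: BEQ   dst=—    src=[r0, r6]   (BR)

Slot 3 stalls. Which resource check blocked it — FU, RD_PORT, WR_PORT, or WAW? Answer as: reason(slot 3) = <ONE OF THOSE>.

[0] MEM needs rd=2 wr=0: ok; after: ALU=3 MUL=2 MEM=1 BR=1, R=4, W=4
[1] MEM needs rd=2 wr=0: ok; after: ALU=3 MUL=2 MEM=0 BR=1, R=2, W=4
[2] ALU needs rd=1 wr=1: ok; after: ALU=2 MUL=2 MEM=0 BR=1, R=1, W=3
[3] MEM needs rd=2 wr=0: FU; after: ALU=2 MUL=2 MEM=0 BR=1, R=1, W=3
[4] BR needs rd=2 wr=0: RD_PORT; after: ALU=2 MUL=2 MEM=0 BR=1, R=1, W=3

reason(slot 3) = FU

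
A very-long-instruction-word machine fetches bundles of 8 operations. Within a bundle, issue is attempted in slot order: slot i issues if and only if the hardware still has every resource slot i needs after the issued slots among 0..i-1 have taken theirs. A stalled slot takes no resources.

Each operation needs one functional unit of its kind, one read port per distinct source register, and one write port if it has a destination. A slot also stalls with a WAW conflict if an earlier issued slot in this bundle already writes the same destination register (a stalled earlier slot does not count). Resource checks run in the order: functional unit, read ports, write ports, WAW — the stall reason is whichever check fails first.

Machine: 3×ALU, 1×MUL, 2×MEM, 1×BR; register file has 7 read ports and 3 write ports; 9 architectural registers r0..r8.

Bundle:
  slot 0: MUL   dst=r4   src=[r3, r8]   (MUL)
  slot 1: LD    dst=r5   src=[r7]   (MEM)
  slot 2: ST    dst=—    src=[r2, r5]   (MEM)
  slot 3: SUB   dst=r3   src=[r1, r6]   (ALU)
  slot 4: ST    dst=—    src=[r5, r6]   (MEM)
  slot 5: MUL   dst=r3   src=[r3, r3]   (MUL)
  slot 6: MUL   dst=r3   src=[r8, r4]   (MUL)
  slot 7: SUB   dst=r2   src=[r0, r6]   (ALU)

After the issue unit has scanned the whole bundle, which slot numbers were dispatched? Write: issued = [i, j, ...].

  0. MUL→r4 ⇒ go  {3A/0Mu/2Ld/1B | 5r 2w}
  1. MEM→r5 ⇒ go  {3A/0Mu/1Ld/1B | 4r 1w}
  2. MEM ⇒ go  {3A/0Mu/0Ld/1B | 2r 1w}
  3. ALU→r3 ⇒ go  {2A/0Mu/0Ld/1B | 0r 0w}
  4. MEM ⇒ no(FU)  {2A/0Mu/0Ld/1B | 0r 0w}
  5. MUL→r3 ⇒ no(FU)  {2A/0Mu/0Ld/1B | 0r 0w}
  6. MUL→r3 ⇒ no(FU)  {2A/0Mu/0Ld/1B | 0r 0w}
  7. ALU→r2 ⇒ no(RD_PORT)  {2A/0Mu/0Ld/1B | 0r 0w}

issued = [0, 1, 2, 3]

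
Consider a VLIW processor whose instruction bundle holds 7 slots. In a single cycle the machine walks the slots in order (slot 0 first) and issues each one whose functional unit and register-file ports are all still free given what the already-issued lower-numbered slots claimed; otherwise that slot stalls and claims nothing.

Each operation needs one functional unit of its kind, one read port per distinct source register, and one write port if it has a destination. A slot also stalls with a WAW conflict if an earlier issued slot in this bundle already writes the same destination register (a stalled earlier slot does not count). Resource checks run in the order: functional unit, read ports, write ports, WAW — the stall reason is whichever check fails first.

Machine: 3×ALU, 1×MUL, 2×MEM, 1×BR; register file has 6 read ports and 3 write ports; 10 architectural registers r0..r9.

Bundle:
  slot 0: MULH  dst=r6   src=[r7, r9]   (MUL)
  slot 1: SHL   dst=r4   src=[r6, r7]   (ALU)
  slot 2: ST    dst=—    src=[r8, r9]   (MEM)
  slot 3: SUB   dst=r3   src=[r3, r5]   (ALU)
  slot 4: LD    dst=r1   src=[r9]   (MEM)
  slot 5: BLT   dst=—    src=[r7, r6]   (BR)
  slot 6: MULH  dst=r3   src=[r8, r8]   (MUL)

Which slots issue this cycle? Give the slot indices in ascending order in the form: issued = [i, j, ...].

#0 MUL src=r7,r9 dispatched  <A:3 Mu:0 Ld:2 B:1 rd:4 wr:2>
#1 ALU src=r6,r7 dispatched  <A:2 Mu:0 Ld:2 B:1 rd:2 wr:1>
#2 MEM src=r8,r9 dispatched  <A:2 Mu:0 Ld:1 B:1 rd:0 wr:1>
#3 ALU src=r3,r5 held:RD_PORT  <A:2 Mu:0 Ld:1 B:1 rd:0 wr:1>
#4 MEM src=r9 held:RD_PORT  <A:2 Mu:0 Ld:1 B:1 rd:0 wr:1>
#5 BR src=r7,r6 held:RD_PORT  <A:2 Mu:0 Ld:1 B:1 rd:0 wr:1>
#6 MUL src=r8,r8 held:FU  <A:2 Mu:0 Ld:1 B:1 rd:0 wr:1>

issued = [0, 1, 2]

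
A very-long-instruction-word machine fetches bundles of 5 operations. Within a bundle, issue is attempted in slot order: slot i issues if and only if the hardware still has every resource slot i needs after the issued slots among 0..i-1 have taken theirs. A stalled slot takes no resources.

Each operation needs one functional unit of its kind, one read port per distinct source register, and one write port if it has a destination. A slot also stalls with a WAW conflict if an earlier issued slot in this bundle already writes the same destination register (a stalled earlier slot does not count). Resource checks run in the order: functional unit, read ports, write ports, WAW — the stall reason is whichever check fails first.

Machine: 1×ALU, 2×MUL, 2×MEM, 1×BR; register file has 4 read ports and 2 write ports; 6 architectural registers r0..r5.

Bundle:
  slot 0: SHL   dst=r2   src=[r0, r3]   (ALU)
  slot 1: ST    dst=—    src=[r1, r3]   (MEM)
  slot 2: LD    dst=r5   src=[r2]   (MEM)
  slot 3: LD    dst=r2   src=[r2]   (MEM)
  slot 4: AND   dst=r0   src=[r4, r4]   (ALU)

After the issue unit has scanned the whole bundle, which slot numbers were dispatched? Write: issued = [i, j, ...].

issued = [0, 1]

  0. ALU→r2 ⇒ go  {0A/2Mu/2Ld/1B | 2r 1w}
  1. MEM ⇒ go  {0A/2Mu/1Ld/1B | 0r 1w}
  2. MEM→r5 ⇒ no(RD_PORT)  {0A/2Mu/1Ld/1B | 0r 1w}
  3. MEM→r2 ⇒ no(RD_PORT)  {0A/2Mu/1Ld/1B | 0r 1w}
  4. ALU→r0 ⇒ no(FU)  {0A/2Mu/1Ld/1B | 0r 1w}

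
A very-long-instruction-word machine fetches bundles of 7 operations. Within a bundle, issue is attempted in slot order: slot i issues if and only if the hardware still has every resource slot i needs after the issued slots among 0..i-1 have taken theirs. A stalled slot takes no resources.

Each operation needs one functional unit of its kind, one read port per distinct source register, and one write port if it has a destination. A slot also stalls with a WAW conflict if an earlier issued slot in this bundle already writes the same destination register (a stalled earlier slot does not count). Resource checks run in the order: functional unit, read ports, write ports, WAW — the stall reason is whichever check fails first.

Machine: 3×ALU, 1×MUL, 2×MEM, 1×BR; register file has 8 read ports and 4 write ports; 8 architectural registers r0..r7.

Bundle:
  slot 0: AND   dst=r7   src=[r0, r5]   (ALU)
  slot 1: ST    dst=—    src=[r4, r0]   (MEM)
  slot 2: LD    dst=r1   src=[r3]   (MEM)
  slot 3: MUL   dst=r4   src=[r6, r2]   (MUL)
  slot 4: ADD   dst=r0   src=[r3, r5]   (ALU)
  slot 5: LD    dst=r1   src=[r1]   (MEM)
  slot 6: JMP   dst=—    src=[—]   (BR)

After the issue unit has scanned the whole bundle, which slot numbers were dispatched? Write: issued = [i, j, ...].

issued = [0, 1, 2, 3, 6]

(0) want 1×ALU +2rd +1wr — yes → AL2|MU1|ME2|BR1|rd6|wr3
(1) want 1×MEM +2rd +0wr — yes → AL2|MU1|ME1|BR1|rd4|wr3
(2) want 1×MEM +1rd +1wr — yes → AL2|MU1|ME0|BR1|rd3|wr2
(3) want 1×MUL +2rd +1wr — yes → AL2|MU0|ME0|BR1|rd1|wr1
(4) want 1×ALU +2rd +1wr — RD_PORT → AL2|MU0|ME0|BR1|rd1|wr1
(5) want 1×MEM +1rd +1wr — FU → AL2|MU0|ME0|BR1|rd1|wr1
(6) want 1×BR +0rd +0wr — yes → AL2|MU0|ME0|BR0|rd1|wr1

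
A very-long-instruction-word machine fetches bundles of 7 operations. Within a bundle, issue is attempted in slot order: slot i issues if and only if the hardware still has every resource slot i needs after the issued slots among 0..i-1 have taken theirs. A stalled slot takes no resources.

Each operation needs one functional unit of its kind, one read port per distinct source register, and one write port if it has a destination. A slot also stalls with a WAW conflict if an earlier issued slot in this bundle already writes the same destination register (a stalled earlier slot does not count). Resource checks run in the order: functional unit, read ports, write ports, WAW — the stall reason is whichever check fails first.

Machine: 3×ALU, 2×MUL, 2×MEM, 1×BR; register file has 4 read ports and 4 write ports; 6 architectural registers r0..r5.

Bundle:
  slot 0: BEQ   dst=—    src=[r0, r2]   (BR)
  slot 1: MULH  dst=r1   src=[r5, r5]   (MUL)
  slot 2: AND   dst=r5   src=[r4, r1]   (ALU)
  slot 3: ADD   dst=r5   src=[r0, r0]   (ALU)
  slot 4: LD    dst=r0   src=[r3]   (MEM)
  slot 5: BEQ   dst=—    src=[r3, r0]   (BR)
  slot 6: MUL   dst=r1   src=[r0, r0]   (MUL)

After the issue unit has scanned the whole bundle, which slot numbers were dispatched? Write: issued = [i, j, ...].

issued = [0, 1, 3]

(0) want 1×BR +2rd +0wr — yes → AL3|MU2|ME2|BR0|rd2|wr4
(1) want 1×MUL +1rd +1wr — yes → AL3|MU1|ME2|BR0|rd1|wr3
(2) want 1×ALU +2rd +1wr — RD_PORT → AL3|MU1|ME2|BR0|rd1|wr3
(3) want 1×ALU +1rd +1wr — yes → AL2|MU1|ME2|BR0|rd0|wr2
(4) want 1×MEM +1rd +1wr — RD_PORT → AL2|MU1|ME2|BR0|rd0|wr2
(5) want 1×BR +2rd +0wr — FU → AL2|MU1|ME2|BR0|rd0|wr2
(6) want 1×MUL +1rd +1wr — RD_PORT → AL2|MU1|ME2|BR0|rd0|wr2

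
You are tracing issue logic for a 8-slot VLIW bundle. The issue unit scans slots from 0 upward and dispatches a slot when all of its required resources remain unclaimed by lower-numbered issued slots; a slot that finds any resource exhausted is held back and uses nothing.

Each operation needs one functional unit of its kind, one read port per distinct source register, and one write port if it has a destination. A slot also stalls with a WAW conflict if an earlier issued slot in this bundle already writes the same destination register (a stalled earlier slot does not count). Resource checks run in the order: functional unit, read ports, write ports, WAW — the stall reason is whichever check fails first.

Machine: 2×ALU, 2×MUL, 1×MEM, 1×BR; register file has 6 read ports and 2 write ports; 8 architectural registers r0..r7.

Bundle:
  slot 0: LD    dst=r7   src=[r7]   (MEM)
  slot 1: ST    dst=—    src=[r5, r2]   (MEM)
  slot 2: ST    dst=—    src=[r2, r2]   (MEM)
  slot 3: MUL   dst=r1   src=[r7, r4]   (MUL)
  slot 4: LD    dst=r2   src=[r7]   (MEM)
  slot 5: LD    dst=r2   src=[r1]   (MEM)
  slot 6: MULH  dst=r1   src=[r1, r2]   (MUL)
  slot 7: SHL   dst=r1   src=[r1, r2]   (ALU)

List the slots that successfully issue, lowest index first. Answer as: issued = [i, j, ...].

  0. MEM→r7 ⇒ go  {2A/2Mu/0Ld/1B | 5r 1w}
  1. MEM ⇒ no(FU)  {2A/2Mu/0Ld/1B | 5r 1w}
  2. MEM ⇒ no(FU)  {2A/2Mu/0Ld/1B | 5r 1w}
  3. MUL→r1 ⇒ go  {2A/1Mu/0Ld/1B | 3r 0w}
  4. MEM→r2 ⇒ no(FU)  {2A/1Mu/0Ld/1B | 3r 0w}
  5. MEM→r2 ⇒ no(FU)  {2A/1Mu/0Ld/1B | 3r 0w}
  6. MUL→r1 ⇒ no(WR_PORT)  {2A/1Mu/0Ld/1B | 3r 0w}
  7. ALU→r1 ⇒ no(WR_PORT)  {2A/1Mu/0Ld/1B | 3r 0w}

issued = [0, 3]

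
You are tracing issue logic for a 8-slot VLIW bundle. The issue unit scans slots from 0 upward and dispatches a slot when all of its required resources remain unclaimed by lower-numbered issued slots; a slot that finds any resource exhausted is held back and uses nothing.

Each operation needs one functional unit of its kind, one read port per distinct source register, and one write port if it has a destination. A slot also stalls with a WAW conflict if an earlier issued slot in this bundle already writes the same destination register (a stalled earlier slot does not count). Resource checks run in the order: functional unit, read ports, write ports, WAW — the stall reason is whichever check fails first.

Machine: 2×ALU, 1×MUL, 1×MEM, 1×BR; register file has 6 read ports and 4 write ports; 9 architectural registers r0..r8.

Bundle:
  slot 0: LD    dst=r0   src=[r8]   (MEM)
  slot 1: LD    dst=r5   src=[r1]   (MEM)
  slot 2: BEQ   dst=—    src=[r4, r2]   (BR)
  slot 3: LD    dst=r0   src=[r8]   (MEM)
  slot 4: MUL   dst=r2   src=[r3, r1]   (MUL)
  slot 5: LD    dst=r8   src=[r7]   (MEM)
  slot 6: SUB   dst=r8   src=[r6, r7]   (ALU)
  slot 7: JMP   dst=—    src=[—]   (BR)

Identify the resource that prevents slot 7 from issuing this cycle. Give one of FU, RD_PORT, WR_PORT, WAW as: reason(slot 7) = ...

reason(slot 7) = FU

slot 0 (MEM): ISSUE — free A2,Mu1,Ld0,B1 rp5 wp3
slot 1 (MEM): stall FU — free A2,Mu1,Ld0,B1 rp5 wp3
slot 2 (BR): ISSUE — free A2,Mu1,Ld0,B0 rp3 wp3
slot 3 (MEM): stall FU — free A2,Mu1,Ld0,B0 rp3 wp3
slot 4 (MUL): ISSUE — free A2,Mu0,Ld0,B0 rp1 wp2
slot 5 (MEM): stall FU — free A2,Mu0,Ld0,B0 rp1 wp2
slot 6 (ALU): stall RD_PORT — free A2,Mu0,Ld0,B0 rp1 wp2
slot 7 (BR): stall FU — free A2,Mu0,Ld0,B0 rp1 wp2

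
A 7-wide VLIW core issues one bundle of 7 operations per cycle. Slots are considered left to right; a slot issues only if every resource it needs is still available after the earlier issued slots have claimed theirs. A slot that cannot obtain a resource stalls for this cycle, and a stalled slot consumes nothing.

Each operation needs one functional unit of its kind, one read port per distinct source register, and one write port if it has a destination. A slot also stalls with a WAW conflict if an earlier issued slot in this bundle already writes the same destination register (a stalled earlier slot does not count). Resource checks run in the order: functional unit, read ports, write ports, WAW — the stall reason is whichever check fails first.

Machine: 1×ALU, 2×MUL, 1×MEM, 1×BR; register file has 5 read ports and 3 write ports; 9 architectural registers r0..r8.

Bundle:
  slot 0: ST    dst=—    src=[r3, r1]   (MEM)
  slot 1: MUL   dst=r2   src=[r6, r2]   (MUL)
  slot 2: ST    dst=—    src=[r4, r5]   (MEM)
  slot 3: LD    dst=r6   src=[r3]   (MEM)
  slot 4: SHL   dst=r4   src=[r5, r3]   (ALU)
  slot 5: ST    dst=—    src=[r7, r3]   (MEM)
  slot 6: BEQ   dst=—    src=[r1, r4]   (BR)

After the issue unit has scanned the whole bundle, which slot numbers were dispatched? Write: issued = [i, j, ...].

issued = [0, 1]

[0] MEM needs rd=2 wr=0: ok; after: ALU=1 MUL=2 MEM=0 BR=1, R=3, W=3
[1] MUL needs rd=2 wr=1: ok; after: ALU=1 MUL=1 MEM=0 BR=1, R=1, W=2
[2] MEM needs rd=2 wr=0: FU; after: ALU=1 MUL=1 MEM=0 BR=1, R=1, W=2
[3] MEM needs rd=1 wr=1: FU; after: ALU=1 MUL=1 MEM=0 BR=1, R=1, W=2
[4] ALU needs rd=2 wr=1: RD_PORT; after: ALU=1 MUL=1 MEM=0 BR=1, R=1, W=2
[5] MEM needs rd=2 wr=0: FU; after: ALU=1 MUL=1 MEM=0 BR=1, R=1, W=2
[6] BR needs rd=2 wr=0: RD_PORT; after: ALU=1 MUL=1 MEM=0 BR=1, R=1, W=2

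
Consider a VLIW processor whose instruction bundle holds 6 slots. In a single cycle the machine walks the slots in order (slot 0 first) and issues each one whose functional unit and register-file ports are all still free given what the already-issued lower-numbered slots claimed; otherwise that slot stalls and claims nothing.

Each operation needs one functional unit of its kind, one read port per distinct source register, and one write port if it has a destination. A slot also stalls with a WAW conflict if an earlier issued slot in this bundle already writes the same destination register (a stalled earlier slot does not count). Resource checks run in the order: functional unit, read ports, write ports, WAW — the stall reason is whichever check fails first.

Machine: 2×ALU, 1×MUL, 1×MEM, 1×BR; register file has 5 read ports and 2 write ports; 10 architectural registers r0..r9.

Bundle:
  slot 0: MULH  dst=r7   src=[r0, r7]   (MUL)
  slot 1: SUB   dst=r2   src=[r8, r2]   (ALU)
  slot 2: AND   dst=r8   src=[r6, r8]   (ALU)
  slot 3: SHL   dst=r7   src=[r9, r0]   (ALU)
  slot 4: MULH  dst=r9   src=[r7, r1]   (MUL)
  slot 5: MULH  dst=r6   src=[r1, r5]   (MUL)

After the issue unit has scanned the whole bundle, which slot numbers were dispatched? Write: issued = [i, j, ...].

issued = [0, 1]

[0] MUL needs rd=2 wr=1: ok; after: ALU=2 MUL=0 MEM=1 BR=1, R=3, W=1
[1] ALU needs rd=2 wr=1: ok; after: ALU=1 MUL=0 MEM=1 BR=1, R=1, W=0
[2] ALU needs rd=2 wr=1: RD_PORT; after: ALU=1 MUL=0 MEM=1 BR=1, R=1, W=0
[3] ALU needs rd=2 wr=1: RD_PORT; after: ALU=1 MUL=0 MEM=1 BR=1, R=1, W=0
[4] MUL needs rd=2 wr=1: FU; after: ALU=1 MUL=0 MEM=1 BR=1, R=1, W=0
[5] MUL needs rd=2 wr=1: FU; after: ALU=1 MUL=0 MEM=1 BR=1, R=1, W=0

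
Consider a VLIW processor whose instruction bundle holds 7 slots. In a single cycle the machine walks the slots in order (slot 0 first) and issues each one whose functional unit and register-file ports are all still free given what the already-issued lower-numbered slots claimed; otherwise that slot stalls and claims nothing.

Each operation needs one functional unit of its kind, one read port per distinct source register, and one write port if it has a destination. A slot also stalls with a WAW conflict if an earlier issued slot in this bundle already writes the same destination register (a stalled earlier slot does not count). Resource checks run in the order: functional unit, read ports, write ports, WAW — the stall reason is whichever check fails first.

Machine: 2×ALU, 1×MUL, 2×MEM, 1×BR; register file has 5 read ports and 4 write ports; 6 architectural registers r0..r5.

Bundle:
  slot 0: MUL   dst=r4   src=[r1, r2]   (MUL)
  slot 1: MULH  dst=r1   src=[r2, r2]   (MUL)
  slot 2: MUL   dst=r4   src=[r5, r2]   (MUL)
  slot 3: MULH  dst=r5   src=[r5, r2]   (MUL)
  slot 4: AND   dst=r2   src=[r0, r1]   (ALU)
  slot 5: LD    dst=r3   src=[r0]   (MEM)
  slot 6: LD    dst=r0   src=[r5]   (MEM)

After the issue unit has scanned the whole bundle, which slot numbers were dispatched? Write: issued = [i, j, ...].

(0) want 1×MUL +2rd +1wr — yes → AL2|MU0|ME2|BR1|rd3|wr3
(1) want 1×MUL +1rd +1wr — FU → AL2|MU0|ME2|BR1|rd3|wr3
(2) want 1×MUL +2rd +1wr — FU → AL2|MU0|ME2|BR1|rd3|wr3
(3) want 1×MUL +2rd +1wr — FU → AL2|MU0|ME2|BR1|rd3|wr3
(4) want 1×ALU +2rd +1wr — yes → AL1|MU0|ME2|BR1|rd1|wr2
(5) want 1×MEM +1rd +1wr — yes → AL1|MU0|ME1|BR1|rd0|wr1
(6) want 1×MEM +1rd +1wr — RD_PORT → AL1|MU0|ME1|BR1|rd0|wr1

issued = [0, 4, 5]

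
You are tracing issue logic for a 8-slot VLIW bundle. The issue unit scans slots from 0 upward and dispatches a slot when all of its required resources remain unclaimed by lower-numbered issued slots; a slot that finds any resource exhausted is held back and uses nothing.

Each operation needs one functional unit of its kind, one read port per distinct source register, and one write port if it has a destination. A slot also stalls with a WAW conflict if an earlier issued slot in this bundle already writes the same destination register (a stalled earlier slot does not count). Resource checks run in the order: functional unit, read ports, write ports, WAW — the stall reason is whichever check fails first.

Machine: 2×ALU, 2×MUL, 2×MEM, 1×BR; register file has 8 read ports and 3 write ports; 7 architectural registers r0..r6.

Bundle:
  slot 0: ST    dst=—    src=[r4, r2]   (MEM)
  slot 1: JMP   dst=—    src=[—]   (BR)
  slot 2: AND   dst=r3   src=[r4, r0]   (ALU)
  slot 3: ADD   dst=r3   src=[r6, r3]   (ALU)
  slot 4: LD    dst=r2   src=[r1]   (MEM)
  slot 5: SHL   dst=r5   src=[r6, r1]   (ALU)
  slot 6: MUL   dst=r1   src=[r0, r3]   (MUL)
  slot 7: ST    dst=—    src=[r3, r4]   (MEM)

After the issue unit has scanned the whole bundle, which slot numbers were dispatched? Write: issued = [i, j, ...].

issued = [0, 1, 2, 4, 5]

  0. MEM ⇒ go  {2A/2Mu/1Ld/1B | 6r 3w}
  1. BR ⇒ go  {2A/2Mu/1Ld/0B | 6r 3w}
  2. ALU→r3 ⇒ go  {1A/2Mu/1Ld/0B | 4r 2w}
  3. ALU→r3 ⇒ no(WAW)  {1A/2Mu/1Ld/0B | 4r 2w}
  4. MEM→r2 ⇒ go  {1A/2Mu/0Ld/0B | 3r 1w}
  5. ALU→r5 ⇒ go  {0A/2Mu/0Ld/0B | 1r 0w}
  6. MUL→r1 ⇒ no(RD_PORT)  {0A/2Mu/0Ld/0B | 1r 0w}
  7. MEM ⇒ no(FU)  {0A/2Mu/0Ld/0B | 1r 0w}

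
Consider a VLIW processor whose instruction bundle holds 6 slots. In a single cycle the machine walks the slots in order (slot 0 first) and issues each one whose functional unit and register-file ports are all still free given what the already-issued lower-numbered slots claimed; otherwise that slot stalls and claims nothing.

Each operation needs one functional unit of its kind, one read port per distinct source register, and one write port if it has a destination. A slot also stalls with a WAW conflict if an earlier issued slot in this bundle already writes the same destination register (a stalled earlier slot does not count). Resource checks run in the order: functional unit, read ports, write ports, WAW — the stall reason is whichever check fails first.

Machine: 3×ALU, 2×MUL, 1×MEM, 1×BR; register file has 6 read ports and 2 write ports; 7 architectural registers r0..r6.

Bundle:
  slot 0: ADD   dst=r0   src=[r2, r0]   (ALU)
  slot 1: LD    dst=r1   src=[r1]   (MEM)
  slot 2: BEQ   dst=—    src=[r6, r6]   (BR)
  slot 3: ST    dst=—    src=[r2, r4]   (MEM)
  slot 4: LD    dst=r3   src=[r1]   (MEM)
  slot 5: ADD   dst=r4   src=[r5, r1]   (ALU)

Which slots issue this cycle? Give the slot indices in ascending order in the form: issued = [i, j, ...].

[0] ALU needs rd=2 wr=1: ok; after: ALU=2 MUL=2 MEM=1 BR=1, R=4, W=1
[1] MEM needs rd=1 wr=1: ok; after: ALU=2 MUL=2 MEM=0 BR=1, R=3, W=0
[2] BR needs rd=1 wr=0: ok; after: ALU=2 MUL=2 MEM=0 BR=0, R=2, W=0
[3] MEM needs rd=2 wr=0: FU; after: ALU=2 MUL=2 MEM=0 BR=0, R=2, W=0
[4] MEM needs rd=1 wr=1: FU; after: ALU=2 MUL=2 MEM=0 BR=0, R=2, W=0
[5] ALU needs rd=2 wr=1: WR_PORT; after: ALU=2 MUL=2 MEM=0 BR=0, R=2, W=0

issued = [0, 1, 2]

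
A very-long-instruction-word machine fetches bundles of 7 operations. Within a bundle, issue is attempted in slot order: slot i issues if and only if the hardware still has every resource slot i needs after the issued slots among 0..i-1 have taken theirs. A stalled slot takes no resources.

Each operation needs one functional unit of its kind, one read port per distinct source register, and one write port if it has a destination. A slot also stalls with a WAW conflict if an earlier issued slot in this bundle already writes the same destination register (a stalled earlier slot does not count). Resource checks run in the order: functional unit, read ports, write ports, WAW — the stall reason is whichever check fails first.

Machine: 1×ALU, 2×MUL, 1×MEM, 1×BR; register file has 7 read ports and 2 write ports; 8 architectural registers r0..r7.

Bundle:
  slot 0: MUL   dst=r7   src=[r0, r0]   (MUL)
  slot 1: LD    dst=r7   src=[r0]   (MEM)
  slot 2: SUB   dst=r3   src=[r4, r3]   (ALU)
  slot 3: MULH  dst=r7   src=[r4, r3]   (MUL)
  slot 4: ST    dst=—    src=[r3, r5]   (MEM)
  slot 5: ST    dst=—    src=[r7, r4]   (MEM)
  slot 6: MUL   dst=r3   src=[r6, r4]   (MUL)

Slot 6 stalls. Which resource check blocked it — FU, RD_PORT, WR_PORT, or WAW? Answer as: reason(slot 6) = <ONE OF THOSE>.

reason(slot 6) = WR_PORT

  0. MUL→r7 ⇒ go  {1A/1Mu/1Ld/1B | 6r 1w}
  1. MEM→r7 ⇒ no(WAW)  {1A/1Mu/1Ld/1B | 6r 1w}
  2. ALU→r3 ⇒ go  {0A/1Mu/1Ld/1B | 4r 0w}
  3. MUL→r7 ⇒ no(WR_PORT)  {0A/1Mu/1Ld/1B | 4r 0w}
  4. MEM ⇒ go  {0A/1Mu/0Ld/1B | 2r 0w}
  5. MEM ⇒ no(FU)  {0A/1Mu/0Ld/1B | 2r 0w}
  6. MUL→r3 ⇒ no(WR_PORT)  {0A/1Mu/0Ld/1B | 2r 0w}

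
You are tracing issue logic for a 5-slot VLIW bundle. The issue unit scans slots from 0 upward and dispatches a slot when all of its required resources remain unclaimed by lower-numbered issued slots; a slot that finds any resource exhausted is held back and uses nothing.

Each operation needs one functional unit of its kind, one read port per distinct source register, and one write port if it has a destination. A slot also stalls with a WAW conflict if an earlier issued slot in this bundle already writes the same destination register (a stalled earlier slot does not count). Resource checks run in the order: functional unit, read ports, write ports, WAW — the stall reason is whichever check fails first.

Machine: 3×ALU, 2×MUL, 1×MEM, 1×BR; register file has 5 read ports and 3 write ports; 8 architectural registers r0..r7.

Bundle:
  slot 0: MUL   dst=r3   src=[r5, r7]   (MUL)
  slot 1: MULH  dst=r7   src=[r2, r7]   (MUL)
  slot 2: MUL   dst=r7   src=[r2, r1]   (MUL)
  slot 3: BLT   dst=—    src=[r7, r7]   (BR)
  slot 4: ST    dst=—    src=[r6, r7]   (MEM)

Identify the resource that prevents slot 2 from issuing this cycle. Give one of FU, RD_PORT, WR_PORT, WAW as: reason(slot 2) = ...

  0. MUL→r3 ⇒ go  {3A/1Mu/1Ld/1B | 3r 2w}
  1. MUL→r7 ⇒ go  {3A/0Mu/1Ld/1B | 1r 1w}
  2. MUL→r7 ⇒ no(FU)  {3A/0Mu/1Ld/1B | 1r 1w}
  3. BR ⇒ go  {3A/0Mu/1Ld/0B | 0r 1w}
  4. MEM ⇒ no(RD_PORT)  {3A/0Mu/1Ld/0B | 0r 1w}

reason(slot 2) = FU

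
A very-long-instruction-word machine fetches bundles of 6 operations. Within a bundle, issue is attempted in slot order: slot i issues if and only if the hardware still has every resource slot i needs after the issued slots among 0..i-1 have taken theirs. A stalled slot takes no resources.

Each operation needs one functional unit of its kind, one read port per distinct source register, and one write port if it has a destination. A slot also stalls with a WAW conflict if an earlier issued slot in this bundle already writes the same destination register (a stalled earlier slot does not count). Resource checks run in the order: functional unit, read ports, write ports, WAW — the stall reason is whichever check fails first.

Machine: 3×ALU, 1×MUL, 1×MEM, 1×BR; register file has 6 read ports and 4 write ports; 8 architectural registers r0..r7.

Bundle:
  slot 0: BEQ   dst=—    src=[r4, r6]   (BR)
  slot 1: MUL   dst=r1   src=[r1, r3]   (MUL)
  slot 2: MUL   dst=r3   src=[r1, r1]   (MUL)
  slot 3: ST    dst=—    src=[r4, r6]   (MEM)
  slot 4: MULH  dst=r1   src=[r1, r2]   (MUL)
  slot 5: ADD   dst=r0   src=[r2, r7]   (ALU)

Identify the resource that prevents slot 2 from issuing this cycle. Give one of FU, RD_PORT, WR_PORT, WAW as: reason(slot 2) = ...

reason(slot 2) = FU

  0. BR ⇒ go  {3A/1Mu/1Ld/0B | 4r 4w}
  1. MUL→r1 ⇒ go  {3A/0Mu/1Ld/0B | 2r 3w}
  2. MUL→r3 ⇒ no(FU)  {3A/0Mu/1Ld/0B | 2r 3w}
  3. MEM ⇒ go  {3A/0Mu/0Ld/0B | 0r 3w}
  4. MUL→r1 ⇒ no(FU)  {3A/0Mu/0Ld/0B | 0r 3w}
  5. ALU→r0 ⇒ no(RD_PORT)  {3A/0Mu/0Ld/0B | 0r 3w}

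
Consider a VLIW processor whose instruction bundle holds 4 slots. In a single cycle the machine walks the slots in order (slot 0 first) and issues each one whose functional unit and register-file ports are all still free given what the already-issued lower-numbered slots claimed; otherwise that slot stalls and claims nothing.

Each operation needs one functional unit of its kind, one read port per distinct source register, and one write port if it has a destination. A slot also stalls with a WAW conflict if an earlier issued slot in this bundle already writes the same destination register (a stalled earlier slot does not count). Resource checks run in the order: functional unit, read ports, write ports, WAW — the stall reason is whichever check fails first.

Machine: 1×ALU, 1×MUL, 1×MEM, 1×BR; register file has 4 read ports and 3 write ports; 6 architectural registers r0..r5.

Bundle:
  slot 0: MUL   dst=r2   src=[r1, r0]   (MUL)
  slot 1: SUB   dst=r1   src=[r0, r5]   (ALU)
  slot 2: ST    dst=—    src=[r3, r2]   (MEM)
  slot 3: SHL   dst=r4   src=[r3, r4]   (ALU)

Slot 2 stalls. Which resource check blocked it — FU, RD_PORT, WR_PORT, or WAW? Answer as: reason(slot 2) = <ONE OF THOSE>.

(0) want 1×MUL +2rd +1wr — yes → AL1|MU0|ME1|BR1|rd2|wr2
(1) want 1×ALU +2rd +1wr — yes → AL0|MU0|ME1|BR1|rd0|wr1
(2) want 1×MEM +2rd +0wr — RD_PORT → AL0|MU0|ME1|BR1|rd0|wr1
(3) want 1×ALU +2rd +1wr — FU → AL0|MU0|ME1|BR1|rd0|wr1

reason(slot 2) = RD_PORT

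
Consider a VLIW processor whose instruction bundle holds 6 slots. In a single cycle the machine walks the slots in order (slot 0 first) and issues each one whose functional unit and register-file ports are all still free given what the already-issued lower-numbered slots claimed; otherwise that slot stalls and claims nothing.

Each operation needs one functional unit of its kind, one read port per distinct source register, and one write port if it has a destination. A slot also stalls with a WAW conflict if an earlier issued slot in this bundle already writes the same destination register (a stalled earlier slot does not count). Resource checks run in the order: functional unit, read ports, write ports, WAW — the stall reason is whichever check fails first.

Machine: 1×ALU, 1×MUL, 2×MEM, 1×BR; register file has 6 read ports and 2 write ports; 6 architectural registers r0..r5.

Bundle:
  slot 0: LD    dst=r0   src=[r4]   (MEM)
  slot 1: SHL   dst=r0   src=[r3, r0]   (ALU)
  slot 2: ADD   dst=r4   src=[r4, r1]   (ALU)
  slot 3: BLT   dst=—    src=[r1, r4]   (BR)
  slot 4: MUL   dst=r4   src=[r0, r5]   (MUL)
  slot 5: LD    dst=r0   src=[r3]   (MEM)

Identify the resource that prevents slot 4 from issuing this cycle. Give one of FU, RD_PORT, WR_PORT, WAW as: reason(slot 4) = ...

slot 0 (MEM): ISSUE — free A1,Mu1,Ld1,B1 rp5 wp1
slot 1 (ALU): stall WAW — free A1,Mu1,Ld1,B1 rp5 wp1
slot 2 (ALU): ISSUE — free A0,Mu1,Ld1,B1 rp3 wp0
slot 3 (BR): ISSUE — free A0,Mu1,Ld1,B0 rp1 wp0
slot 4 (MUL): stall RD_PORT — free A0,Mu1,Ld1,B0 rp1 wp0
slot 5 (MEM): stall WR_PORT — free A0,Mu1,Ld1,B0 rp1 wp0

reason(slot 4) = RD_PORT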